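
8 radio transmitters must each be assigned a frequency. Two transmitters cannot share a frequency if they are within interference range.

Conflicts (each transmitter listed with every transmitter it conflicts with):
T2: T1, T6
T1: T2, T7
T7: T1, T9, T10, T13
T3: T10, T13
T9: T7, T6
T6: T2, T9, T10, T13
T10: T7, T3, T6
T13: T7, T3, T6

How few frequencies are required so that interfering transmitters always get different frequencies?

The cycle T2-T6-T9-T7-T1-T2 has odd length 5, so it cannot be 2-colored; at least 3 frequencies are needed.
3 frequencies suffice: frequency 1 → {T7, T3, T6}; frequency 2 → {T2, T9, T10, T13}; frequency 3 → {T1}. No two conflicting transmitters share a frequency.

3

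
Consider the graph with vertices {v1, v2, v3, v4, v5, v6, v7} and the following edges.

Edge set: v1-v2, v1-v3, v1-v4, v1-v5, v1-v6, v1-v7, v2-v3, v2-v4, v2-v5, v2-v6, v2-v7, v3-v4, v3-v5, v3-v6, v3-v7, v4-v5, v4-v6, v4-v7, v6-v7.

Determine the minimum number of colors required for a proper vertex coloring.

v1, v2, v3, v4, v6, v7 are mutually adjacent (a clique of size 6), so at least 6 colors are needed.
6 colors suffice: color 1 → {v1}; color 2 → {v4}; color 3 → {v2}; color 4 → {v3}; color 5 → {v5, v6}; color 6 → {v7}. No two adjacent vertices share a color.

6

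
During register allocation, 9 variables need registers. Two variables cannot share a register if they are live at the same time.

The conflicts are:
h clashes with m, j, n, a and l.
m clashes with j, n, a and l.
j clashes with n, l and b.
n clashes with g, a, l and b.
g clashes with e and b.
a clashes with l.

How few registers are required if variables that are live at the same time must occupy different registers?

h, m, n, a, l all conflict with each other, so at least 5 registers are needed.
5 registers suffice: register 1 → {n, e}; register 2 → {l, b}; register 3 → {h, g}; register 4 → {m}; register 5 → {j, a}. Each listed conflict is separated.

5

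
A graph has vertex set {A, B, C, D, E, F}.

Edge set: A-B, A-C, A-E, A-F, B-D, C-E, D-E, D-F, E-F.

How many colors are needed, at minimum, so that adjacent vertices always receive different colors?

A, C, E form a triangle, so at least 3 colors are needed.
3 colors suffice: color 1 → {A, D}; color 2 → {B, E}; color 3 → {C, F}. Every edge joins two different colors.

3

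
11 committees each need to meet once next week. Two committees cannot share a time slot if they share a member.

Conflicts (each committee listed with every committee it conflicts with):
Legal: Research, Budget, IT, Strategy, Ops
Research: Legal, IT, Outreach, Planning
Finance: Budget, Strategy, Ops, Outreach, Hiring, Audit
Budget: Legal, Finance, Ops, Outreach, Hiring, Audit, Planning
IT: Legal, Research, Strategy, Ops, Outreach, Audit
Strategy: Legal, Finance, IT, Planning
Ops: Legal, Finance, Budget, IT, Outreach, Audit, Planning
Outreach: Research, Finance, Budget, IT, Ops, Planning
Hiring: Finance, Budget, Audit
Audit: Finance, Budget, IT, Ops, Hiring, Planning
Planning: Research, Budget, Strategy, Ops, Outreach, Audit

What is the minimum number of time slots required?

4

Finance, Budget, Ops, Audit are mutually in conflict, so at least 4 time slots are needed.
4 time slots suffice: time slot 1 → {Research, Strategy, Ops, Hiring}; time slot 2 → {Budget, IT}; time slot 3 → {Legal, Outreach, Audit}; time slot 4 → {Finance, Planning}. Each listed conflict is separated.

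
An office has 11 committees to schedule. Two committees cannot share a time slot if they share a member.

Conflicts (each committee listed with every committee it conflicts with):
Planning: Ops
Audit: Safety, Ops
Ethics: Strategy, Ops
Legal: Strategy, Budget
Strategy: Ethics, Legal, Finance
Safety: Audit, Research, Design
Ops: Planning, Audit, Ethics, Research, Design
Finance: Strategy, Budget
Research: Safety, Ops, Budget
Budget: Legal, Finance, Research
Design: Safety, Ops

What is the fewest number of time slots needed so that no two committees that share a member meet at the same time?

2

Audit and Ops conflict, so at least 2 time slots are needed.
2 time slots suffice: Planning=2, Audit=2, Ethics=2, Legal=2, Strategy=1, Safety=1, Ops=1, Finance=2, Research=2, Budget=1, Design=2. Every pair that conflicts lands in different time slots.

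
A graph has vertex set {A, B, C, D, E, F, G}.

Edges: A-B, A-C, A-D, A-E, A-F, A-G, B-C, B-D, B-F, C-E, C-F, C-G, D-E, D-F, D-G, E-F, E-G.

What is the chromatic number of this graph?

4

A, C, E, G are mutually adjacent (a clique of size 4), so at least 4 colors are needed.
4 colors suffice: color red → {A}; color blue → {F, G}; color green → {B, E}; color yellow → {C, D}. No two adjacent vertices share a color.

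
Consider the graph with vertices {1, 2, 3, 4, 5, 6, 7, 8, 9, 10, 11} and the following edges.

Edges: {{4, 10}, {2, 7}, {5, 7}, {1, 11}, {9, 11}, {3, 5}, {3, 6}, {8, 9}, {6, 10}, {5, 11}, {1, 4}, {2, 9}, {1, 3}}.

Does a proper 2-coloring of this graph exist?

The cycle 6-10-4-1-3-6 has odd length 5, so it cannot be 2-colored; at least 3 colors are needed.
So 2 colors are not enough.

No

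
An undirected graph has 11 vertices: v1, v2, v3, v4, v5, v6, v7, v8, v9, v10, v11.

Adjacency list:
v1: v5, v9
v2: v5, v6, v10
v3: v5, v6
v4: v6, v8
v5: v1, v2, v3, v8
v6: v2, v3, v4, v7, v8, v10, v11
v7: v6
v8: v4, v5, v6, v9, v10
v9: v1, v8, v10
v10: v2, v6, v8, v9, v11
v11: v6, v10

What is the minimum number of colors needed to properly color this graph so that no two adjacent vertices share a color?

3

v6, v10, v11 are mutually adjacent, so at least 3 colors are needed.
A valid assignment using 3 colors: v1=2, v2=3, v3=2, v4=2, v5=1, v6=1, v7=2, v8=3, v9=1, v10=2, v11=3. No two adjacent vertices share a color.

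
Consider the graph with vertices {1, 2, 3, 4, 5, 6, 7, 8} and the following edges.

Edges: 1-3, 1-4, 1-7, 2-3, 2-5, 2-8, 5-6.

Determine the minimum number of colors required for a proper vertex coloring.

1 and 3 are adjacent, so at least 2 colors are needed.
A valid assignment using 2 colors: 1=a, 2=a, 3=b, 4=b, 5=b, 6=a, 7=b, 8=b. Each edge has distinct colors on its endpoints.

2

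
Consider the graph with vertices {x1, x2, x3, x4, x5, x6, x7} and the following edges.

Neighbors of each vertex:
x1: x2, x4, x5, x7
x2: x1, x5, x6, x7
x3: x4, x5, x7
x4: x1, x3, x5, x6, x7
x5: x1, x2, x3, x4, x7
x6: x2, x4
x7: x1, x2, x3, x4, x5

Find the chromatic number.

x3, x4, x5, x7 form a clique, so at least 4 colors are needed.
One proper 4-coloring: x1=4, x2=2, x3=4, x4=2, x5=3, x6=1, x7=1. Every edge joins two different colors.

4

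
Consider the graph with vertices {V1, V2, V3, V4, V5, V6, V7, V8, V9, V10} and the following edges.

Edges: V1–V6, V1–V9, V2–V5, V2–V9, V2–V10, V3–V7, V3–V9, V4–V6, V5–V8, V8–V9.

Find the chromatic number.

V1 and V9 are adjacent, so at least 2 colors are needed.
One proper 2-coloring: V1=2, V2=2, V3=2, V4=2, V5=1, V6=1, V7=1, V8=2, V9=1, V10=1. Each edge has distinct colors on its endpoints.

2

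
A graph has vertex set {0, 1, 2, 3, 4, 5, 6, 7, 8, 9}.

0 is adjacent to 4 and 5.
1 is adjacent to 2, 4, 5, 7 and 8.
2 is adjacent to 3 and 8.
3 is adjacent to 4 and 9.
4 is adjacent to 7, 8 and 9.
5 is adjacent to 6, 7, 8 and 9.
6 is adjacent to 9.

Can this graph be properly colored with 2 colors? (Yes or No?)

No

1, 2, 8 are pairwise adjacent, so at least 3 colors are needed.
So 2 colors are not enough.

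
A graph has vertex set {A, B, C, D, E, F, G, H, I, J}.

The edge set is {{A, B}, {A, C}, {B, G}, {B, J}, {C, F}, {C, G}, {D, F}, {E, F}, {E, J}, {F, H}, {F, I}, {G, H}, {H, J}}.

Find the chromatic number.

2

A and B are adjacent, so at least 2 colors are needed.
2 colors suffice: color 1 → {A, F, G, J}; color 2 → {B, C, D, E, H, I}. No two adjacent vertices share a color.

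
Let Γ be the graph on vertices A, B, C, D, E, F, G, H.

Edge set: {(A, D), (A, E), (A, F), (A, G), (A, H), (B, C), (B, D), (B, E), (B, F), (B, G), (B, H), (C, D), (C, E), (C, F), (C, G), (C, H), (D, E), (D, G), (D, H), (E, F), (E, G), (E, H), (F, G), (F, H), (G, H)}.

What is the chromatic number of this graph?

B, C, E, F, G, H are mutually adjacent (a clique of size 6), so at least 6 colors are needed.
6 colors suffice: color 1 → {H}; color 2 → {E}; color 3 → {G}; color 4 → {A, C}; color 5 → {B}; color 6 → {D, F}. No two adjacent vertices share a color.

6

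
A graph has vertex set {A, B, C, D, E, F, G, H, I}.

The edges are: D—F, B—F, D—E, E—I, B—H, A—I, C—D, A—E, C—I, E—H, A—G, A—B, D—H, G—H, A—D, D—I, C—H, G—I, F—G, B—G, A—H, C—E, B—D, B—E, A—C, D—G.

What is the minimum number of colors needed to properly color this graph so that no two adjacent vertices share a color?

5

A, B, D, E, H form a clique, so at least 5 colors are needed.
5 colors suffice: color 1 → {D}; color 2 → {A, F}; color 3 → {E, G}; color 4 → {B, C}; color 5 → {H, I}. Every edge joins two different colors.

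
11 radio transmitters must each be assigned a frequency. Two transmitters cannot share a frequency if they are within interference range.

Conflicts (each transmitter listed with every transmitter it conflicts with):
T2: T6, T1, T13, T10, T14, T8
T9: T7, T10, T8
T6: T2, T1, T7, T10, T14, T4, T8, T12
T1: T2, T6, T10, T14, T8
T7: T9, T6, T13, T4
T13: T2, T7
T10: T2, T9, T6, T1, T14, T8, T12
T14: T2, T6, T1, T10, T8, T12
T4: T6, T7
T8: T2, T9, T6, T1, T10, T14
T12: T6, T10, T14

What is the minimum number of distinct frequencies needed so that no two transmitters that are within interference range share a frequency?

6

T2, T6, T1, T10, T14, T8 are mutually in conflict, so at least 6 frequencies are needed.
6 frequencies suffice: frequency 1 → {T9, T6, T13}; frequency 2 → {T7, T10}; frequency 3 → {T14, T4}; frequency 4 → {T2, T12}; frequency 5 → {T8}; frequency 6 → {T1}. Each listed conflict is separated.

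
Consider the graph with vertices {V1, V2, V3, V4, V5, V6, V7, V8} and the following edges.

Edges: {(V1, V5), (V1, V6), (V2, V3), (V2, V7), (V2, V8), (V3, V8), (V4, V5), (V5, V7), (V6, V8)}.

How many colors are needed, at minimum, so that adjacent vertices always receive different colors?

3

V2, V3, V8 form a triangle, so at least 3 colors are needed.
3 colors suffice: color 1 → {V5, V8}; color 2 → {V2, V4, V6}; color 3 → {V1, V3, V7}. No two adjacent vertices share a color.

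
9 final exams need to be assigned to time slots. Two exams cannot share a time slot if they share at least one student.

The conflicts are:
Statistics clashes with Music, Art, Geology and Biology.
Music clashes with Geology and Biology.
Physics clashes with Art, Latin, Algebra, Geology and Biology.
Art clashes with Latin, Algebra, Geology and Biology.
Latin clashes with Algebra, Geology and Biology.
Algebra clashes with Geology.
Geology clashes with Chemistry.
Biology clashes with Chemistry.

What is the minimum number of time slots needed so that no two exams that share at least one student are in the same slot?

Physics, Art, Latin, Algebra, Geology pairwise conflict, so at least 5 time slots are needed.
5 time slots suffice: time slot 1 → {Geology, Biology}; time slot 2 → {Music, Art, Chemistry}; time slot 3 → {Statistics, Physics}; time slot 4 → {Latin}; time slot 5 → {Algebra}. Every pair that conflicts lands in different time slots.

5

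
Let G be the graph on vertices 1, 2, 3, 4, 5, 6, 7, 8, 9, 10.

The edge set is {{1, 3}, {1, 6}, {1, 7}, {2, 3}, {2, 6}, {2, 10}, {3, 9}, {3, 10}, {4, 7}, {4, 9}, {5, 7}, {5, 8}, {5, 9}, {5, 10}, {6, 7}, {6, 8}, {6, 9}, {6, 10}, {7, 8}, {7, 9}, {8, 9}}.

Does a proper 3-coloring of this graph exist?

5, 7, 8, 9 are mutually adjacent (a clique of size 4), so at least 4 colors are needed.
So 3 colors are not enough.

No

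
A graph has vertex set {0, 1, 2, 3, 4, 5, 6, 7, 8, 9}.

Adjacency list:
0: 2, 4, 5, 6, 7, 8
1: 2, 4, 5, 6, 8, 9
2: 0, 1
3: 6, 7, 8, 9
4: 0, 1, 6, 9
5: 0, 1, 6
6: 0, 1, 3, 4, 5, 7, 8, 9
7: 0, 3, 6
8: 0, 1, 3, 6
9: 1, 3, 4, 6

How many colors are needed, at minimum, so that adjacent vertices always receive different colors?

4

1, 4, 6, 9 are mutually adjacent (a clique of size 4), so at least 4 colors are needed.
4 colors suffice: color a → {2, 6}; color b → {0, 1, 3}; color c → {5, 7, 8, 9}; color d → {4}. No two adjacent vertices share a color.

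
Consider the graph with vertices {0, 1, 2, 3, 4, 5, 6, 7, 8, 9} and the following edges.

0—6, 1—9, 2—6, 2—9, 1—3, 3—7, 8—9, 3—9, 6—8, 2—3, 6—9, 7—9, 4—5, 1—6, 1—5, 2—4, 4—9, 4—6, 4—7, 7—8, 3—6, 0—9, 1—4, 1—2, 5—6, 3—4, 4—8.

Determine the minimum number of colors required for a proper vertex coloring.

6

1, 2, 3, 4, 6, 9 form a clique, so at least 6 colors are needed.
One proper 6-coloring: 0=red, 1=purple, 2=orange, 3=yellow, 4=red, 5=green, 6=blue, 7=blue, 8=yellow, 9=green. No two adjacent vertices share a color.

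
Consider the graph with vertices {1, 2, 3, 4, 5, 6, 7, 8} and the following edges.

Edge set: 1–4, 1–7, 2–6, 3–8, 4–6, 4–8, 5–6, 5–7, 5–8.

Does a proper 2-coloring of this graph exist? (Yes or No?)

No

The cycle 4-6-5-7-1-4 has odd length 5, so it cannot be 2-colored; at least 3 colors are needed.
So 2 colors are not enough.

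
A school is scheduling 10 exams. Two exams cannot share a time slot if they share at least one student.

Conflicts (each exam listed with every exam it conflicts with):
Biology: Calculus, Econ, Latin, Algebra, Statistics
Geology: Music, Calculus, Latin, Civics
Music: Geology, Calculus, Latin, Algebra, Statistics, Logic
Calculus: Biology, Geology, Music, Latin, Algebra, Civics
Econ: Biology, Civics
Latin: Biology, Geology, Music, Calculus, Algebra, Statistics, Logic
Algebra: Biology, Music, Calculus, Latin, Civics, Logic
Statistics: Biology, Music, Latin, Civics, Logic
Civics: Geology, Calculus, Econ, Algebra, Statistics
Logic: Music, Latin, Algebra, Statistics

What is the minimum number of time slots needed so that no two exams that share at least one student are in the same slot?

Geology, Music, Calculus, Latin are mutually in conflict, so at least 4 time slots are needed.
4 time slots suffice: time slot 1 → {Latin, Civics}; time slot 2 → {Calculus, Econ, Logic}; time slot 3 → {Geology, Algebra, Statistics}; time slot 4 → {Biology, Music}. Every pair that conflicts lands in different time slots.

4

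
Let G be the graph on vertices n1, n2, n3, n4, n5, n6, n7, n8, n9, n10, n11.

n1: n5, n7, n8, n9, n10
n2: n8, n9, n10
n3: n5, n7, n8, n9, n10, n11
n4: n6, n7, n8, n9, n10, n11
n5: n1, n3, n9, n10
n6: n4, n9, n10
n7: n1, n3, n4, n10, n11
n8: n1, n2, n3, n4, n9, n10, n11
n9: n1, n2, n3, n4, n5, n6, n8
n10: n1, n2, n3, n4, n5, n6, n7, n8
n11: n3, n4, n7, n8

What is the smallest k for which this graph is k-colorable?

3

n4, n7, n11 form a triangle, so at least 3 colors are needed.
3 colors suffice: color 1 → {n9, n10, n11}; color 2 → {n5, n6, n7, n8}; color 3 → {n1, n2, n3, n4}. No two adjacent vertices share a color.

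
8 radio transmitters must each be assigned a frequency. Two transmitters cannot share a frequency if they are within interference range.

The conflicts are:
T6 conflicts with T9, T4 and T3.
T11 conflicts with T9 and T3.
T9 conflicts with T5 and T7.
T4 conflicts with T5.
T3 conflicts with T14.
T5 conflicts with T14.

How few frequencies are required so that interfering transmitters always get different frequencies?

3

The cycle T6-T4-T5-T14-T3-T6 has odd length 5, so it cannot be 2-colored; at least 3 frequencies are needed.
3 frequencies suffice: frequency 1 → {T9, T4, T3}; frequency 2 → {T6, T11, T5, T7}; frequency 3 → {T14}. No two conflicting transmitters share a frequency.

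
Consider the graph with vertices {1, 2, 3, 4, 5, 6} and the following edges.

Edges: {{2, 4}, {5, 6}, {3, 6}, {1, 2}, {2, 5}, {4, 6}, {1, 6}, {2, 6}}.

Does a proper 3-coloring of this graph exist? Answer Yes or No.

The chromatic number is 3. 1, 2, 6 form a triangle, so at least 3 colors are needed.
One proper 3-coloring: 1=c, 2=b, 3=b, 4=c, 5=c, 6=a.
That is already a proper 3-coloring.

Yes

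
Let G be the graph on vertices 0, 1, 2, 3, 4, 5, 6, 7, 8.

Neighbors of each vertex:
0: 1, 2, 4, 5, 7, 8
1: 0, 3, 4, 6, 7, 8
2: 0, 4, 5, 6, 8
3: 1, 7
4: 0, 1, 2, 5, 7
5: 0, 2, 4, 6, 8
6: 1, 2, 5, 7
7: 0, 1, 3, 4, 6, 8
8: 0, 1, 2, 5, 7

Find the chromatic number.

4

0, 1, 4, 7 are pairwise adjacent (a clique of size 4), so at least 4 colors are needed.
A valid assignment using 4 colors: 0=b, 1=a, 2=c, 3=b, 4=d, 5=a, 6=b, 7=c, 8=d. No two adjacent vertices share a color.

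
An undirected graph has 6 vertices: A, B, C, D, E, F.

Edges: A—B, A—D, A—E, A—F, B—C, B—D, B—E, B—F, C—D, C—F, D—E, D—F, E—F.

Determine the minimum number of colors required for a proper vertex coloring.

5

A, B, D, E, F are mutually adjacent (a clique of size 5), so at least 5 colors are needed.
5 colors suffice: A=4, B=3, C=4, D=2, E=5, F=1. Each edge has distinct colors on its endpoints.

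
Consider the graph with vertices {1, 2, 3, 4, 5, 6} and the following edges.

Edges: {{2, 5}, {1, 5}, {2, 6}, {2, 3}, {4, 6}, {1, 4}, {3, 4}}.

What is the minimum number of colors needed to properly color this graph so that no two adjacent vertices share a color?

The cycle 5-1-4-6-2-5 has odd length 5, so it cannot be 2-colored; at least 3 colors are needed.
3 colors suffice: color red → {2, 4}; color blue → {1, 3, 6}; color green → {5}. Every edge joins two different colors.

3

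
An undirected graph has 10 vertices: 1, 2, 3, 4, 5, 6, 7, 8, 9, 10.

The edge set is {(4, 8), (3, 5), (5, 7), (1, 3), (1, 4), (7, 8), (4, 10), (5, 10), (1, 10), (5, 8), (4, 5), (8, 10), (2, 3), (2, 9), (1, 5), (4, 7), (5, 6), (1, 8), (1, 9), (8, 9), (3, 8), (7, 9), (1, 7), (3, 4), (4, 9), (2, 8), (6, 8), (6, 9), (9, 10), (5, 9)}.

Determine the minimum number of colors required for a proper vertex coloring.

6

1, 4, 5, 8, 9, 10 are mutually adjacent (a clique of size 6), so at least 6 colors are needed.
A valid assignment using 6 colors: 1=e, 2=b, 3=c, 4=d, 5=b, 6=d, 7=f, 8=a, 9=c, 10=f. No two adjacent vertices share a color.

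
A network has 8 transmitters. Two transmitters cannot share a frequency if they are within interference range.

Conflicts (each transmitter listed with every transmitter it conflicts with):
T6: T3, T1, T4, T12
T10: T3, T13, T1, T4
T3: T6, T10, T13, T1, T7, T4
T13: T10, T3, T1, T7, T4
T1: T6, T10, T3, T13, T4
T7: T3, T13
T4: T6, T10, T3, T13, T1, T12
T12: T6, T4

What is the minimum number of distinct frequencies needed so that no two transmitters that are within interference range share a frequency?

5

T10, T3, T13, T1, T4 all conflict with each other, so at least 5 frequencies are needed.
Using 5 frequencies: T6=3, T10=5, T3=1, T13=3, T1=4, T7=2, T4=2, T12=1. Each listed conflict is separated.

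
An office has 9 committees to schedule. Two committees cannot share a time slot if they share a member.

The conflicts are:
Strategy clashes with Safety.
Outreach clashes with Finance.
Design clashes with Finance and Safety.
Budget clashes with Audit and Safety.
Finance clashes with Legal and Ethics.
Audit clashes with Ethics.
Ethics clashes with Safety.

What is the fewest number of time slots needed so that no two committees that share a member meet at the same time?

Outreach and Finance conflict, so at least 2 time slots are needed.
2 time slots suffice: time slot 1 → {Finance, Audit, Safety}; time slot 2 → {Strategy, Outreach, Design, Budget, Legal, Ethics}. No two conflicting committees share a time slot.

2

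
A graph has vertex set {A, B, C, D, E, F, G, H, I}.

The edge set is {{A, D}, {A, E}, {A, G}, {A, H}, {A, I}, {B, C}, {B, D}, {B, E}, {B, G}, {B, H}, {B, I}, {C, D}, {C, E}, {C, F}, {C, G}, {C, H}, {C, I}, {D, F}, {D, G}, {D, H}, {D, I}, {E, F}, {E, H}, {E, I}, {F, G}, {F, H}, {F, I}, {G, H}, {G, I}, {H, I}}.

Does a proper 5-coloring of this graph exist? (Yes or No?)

C, D, F, G, H, I are pairwise adjacent (a clique of size 6), so at least 6 colors are needed.
So 5 colors are not enough.

No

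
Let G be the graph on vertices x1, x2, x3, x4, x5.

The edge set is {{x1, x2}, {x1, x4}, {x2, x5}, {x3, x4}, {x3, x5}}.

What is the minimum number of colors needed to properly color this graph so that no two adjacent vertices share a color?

The cycle x4-x1-x2-x5-x3-x4 has odd length 5, so it cannot be 2-colored; at least 3 colors are needed.
3 colors suffice: x1=2, x2=1, x3=3, x4=1, x5=2. Every edge joins two different colors.

3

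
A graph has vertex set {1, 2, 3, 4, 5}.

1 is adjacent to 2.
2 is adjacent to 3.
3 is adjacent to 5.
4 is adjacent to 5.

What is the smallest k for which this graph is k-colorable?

2

4 and 5 are adjacent, so at least 2 colors are needed.
One proper 2-coloring: 1=b, 2=a, 3=b, 4=b, 5=a. Each edge has distinct colors on its endpoints.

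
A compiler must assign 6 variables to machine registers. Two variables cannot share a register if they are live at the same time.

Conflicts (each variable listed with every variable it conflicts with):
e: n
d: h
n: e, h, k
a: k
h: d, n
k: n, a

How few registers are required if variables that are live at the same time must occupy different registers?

n and k conflict, so at least 2 registers are needed.
2 registers suffice: register 1 → {d, n, a}; register 2 → {e, h, k}. No two conflicting variables share a register.

2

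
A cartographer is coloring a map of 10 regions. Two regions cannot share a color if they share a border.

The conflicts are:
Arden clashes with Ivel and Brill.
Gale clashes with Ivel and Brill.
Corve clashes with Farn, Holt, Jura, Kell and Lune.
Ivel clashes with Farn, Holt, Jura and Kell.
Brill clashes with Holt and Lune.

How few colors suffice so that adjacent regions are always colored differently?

Ivel and Kell conflict, so at least 2 colors are needed.
2 colors suffice: color 1 → {Corve, Ivel, Brill}; color 2 → {Arden, Gale, Farn, Holt, Jura, Kell, Lune}. Every pair that conflicts lands in different colors.

2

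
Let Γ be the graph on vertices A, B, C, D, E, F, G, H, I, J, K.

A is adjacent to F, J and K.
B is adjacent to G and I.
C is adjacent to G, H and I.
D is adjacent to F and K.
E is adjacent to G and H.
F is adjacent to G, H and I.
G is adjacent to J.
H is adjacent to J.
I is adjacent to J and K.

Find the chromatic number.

2

G and J are adjacent, so at least 2 colors are needed.
One proper 2-coloring: A=red, B=blue, C=blue, D=red, E=blue, F=blue, G=red, H=red, I=red, J=blue, K=blue. Every edge joins two different colors.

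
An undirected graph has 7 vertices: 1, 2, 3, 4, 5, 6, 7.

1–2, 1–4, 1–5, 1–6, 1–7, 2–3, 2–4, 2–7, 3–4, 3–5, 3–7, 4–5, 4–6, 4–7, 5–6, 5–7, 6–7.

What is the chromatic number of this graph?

5

1, 4, 5, 6, 7 are mutually adjacent (a clique of size 5), so at least 5 colors are needed.
A valid assignment using 5 colors: 1=green, 2=yellow, 3=green, 4=blue, 5=yellow, 6=purple, 7=red. Each edge has distinct colors on its endpoints.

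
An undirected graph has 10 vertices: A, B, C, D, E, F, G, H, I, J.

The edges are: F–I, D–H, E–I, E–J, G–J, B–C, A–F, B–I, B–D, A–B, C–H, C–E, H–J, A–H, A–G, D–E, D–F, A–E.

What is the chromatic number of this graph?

H and J are adjacent, so at least 2 colors are needed.
2 colors suffice: color red → {B, E, F, G, H}; color blue → {A, C, D, I, J}. No two adjacent vertices share a color.

2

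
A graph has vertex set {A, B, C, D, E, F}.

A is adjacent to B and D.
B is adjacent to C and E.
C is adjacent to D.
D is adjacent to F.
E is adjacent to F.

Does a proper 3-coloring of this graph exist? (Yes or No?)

Yes

The chromatic number is 3. The cycle C-D-F-E-B-C has odd length 5, so it cannot be 2-colored; at least 3 colors are needed.
3 colors suffice: color 1 → {B, D}; color 2 → {A, C, F}; color 3 → {E}.
That is already a proper 3-coloring.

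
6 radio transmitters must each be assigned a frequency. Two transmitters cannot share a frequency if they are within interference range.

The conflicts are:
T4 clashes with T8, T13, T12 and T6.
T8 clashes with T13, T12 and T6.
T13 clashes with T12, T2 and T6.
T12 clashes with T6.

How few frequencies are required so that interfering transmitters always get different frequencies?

5

T4, T8, T13, T12, T6 pairwise conflict, so at least 5 frequencies are needed.
A valid assignment using 5 frequencies: T4=4, T8=5, T13=1, T12=2, T2=2, T6=3. No two conflicting transmitters share a frequency.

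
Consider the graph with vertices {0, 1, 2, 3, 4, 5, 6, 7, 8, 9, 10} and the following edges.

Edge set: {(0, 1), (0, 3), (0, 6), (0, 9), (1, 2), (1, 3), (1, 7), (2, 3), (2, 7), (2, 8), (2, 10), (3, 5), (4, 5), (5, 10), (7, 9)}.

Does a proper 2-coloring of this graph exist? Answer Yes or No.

No

0, 1, 3 form a triangle, so at least 3 colors are needed.
So 2 colors are not enough.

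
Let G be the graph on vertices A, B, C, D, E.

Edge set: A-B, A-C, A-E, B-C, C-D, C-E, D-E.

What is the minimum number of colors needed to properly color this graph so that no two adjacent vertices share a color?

A, C, E are pairwise adjacent, so at least 3 colors are needed.
3 colors suffice: A=green, B=blue, C=red, D=green, E=blue. Each edge has distinct colors on its endpoints.

3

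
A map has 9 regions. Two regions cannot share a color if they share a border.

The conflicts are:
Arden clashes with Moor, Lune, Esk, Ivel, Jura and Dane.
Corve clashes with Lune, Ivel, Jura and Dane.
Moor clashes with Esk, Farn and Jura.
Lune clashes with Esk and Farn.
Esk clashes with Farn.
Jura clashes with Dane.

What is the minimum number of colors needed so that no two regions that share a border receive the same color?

Lune, Esk, Farn pairwise conflict, so at least 3 colors are needed.
3 colors suffice: Arden=1, Corve=1, Moor=2, Lune=2, Esk=3, Ivel=2, Farn=1, Jura=3, Dane=2. No two conflicting regions share a color.

3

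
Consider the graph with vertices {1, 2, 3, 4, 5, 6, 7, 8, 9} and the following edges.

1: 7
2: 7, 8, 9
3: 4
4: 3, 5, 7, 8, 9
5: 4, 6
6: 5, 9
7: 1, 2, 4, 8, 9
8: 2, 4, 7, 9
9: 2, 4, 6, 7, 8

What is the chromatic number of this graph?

2, 7, 8, 9 are pairwise adjacent (a clique of size 4), so at least 4 colors are needed.
4 colors suffice: 1=red, 2=red, 3=blue, 4=red, 5=blue, 6=red, 7=green, 8=yellow, 9=blue. Each edge has distinct colors on its endpoints.

4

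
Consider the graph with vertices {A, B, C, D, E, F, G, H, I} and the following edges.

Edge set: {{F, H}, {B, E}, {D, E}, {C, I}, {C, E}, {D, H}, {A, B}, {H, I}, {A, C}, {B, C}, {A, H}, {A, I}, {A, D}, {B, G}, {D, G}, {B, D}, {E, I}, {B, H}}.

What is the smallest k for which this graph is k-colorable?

A, B, D, H form a clique, so at least 4 colors are needed.
4 colors suffice: color red → {B, F, I}; color blue → {A, E, G}; color green → {C, H}; color yellow → {D}. Each edge has distinct colors on its endpoints.

4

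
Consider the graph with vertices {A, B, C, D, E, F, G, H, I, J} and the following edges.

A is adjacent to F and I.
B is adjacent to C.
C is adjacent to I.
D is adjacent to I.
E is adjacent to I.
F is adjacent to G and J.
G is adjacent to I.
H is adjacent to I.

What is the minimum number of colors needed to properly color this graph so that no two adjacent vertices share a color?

G and I are adjacent, so at least 2 colors are needed.
2 colors suffice: color red → {B, F, I}; color blue → {A, C, D, E, G, H, J}. Every edge joins two different colors.

2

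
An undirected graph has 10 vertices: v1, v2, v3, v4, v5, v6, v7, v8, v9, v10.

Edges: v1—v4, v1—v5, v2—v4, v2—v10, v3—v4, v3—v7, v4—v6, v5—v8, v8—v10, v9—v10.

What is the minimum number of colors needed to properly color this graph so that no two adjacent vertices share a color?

2

v9 and v10 are adjacent, so at least 2 colors are needed.
A valid assignment using 2 colors: v1=2, v2=2, v3=2, v4=1, v5=1, v6=2, v7=1, v8=2, v9=2, v10=1. Every edge joins two different colors.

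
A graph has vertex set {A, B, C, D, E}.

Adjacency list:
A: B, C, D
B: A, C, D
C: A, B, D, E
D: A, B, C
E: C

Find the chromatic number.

A, B, C, D are mutually adjacent (a clique of size 4), so at least 4 colors are needed.
4 colors suffice: A=yellow, B=green, C=red, D=blue, E=blue. Each edge has distinct colors on its endpoints.

4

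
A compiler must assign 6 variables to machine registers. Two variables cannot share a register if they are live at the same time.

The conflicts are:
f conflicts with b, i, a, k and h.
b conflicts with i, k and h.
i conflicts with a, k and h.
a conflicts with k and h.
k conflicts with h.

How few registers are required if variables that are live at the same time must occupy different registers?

f, b, i, k, h all conflict with each other, so at least 5 registers are needed.
5 registers suffice: register 1 → {k}; register 2 → {f}; register 3 → {h}; register 4 → {i}; register 5 → {b, a}. Every pair that conflicts lands in different registers.

5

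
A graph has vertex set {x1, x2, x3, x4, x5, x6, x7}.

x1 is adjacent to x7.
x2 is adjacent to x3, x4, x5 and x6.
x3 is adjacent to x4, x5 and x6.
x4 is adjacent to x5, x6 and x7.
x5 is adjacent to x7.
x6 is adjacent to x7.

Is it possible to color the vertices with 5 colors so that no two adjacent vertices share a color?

Yes

The chromatic number is 4. x2, x3, x4, x5 form a clique, so at least 4 colors are needed.
4 colors suffice: color 1 → {x1, x4}; color 2 → {x3, x7}; color 3 → {x5, x6}; color 4 → {x2}.
Since 5 ≥ 4, a proper 5-coloring certainly exists.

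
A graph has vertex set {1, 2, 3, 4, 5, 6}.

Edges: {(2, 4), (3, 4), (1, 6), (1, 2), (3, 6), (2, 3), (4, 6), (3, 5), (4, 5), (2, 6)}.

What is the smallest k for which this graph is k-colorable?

4

2, 3, 4, 6 are mutually adjacent (a clique of size 4), so at least 4 colors are needed.
4 colors suffice: color red → {2, 5}; color blue → {1, 4}; color green → {6}; color yellow → {3}. No two adjacent vertices share a color.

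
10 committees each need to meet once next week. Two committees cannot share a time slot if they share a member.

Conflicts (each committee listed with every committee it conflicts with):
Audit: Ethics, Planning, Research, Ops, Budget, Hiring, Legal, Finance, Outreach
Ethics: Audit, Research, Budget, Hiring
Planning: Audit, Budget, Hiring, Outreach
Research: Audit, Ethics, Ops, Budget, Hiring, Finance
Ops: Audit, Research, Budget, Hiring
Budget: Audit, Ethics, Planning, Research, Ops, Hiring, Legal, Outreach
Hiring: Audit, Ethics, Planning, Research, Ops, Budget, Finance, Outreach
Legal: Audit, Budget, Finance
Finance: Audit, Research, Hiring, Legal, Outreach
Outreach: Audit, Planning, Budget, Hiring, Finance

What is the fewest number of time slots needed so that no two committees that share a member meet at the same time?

Audit, Planning, Budget, Hiring, Outreach all conflict with each other, so at least 5 time slots are needed.
5 time slots suffice: Audit=1, Ethics=5, Planning=5, Research=4, Ops=5, Budget=3, Hiring=2, Legal=2, Finance=3, Outreach=4. Every pair that conflicts lands in different time slots.

5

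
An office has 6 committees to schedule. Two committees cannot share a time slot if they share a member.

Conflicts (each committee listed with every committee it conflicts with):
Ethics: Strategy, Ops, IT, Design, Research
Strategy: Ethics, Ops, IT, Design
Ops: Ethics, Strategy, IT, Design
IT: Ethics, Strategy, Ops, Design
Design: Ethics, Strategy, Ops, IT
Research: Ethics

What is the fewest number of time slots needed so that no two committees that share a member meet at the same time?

5

Ethics, Strategy, Ops, IT, Design are mutually in conflict, so at least 5 time slots are needed.
Using 5 time slots: Ethics=1, Strategy=3, Ops=5, IT=2, Design=4, Research=2. Each listed conflict is separated.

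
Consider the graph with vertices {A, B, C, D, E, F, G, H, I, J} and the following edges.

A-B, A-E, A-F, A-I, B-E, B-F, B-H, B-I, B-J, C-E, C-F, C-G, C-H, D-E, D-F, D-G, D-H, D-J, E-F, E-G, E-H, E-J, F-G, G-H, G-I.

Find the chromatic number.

C, E, G, H form a clique, so at least 4 colors are needed.
4 colors suffice: color 1 → {E, I}; color 2 → {B, G}; color 3 → {F, H, J}; color 4 → {A, C, D}. Each edge has distinct colors on its endpoints.

4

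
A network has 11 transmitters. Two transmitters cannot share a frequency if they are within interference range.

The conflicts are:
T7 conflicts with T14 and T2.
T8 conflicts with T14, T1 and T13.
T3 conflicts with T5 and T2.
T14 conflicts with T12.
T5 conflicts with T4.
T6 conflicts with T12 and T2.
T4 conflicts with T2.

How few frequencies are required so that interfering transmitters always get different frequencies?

The cycle T2-T7-T14-T12-T6-T2 has odd length 5, so it cannot be 2-colored; at least 3 frequencies are needed.
3 frequencies suffice: frequency 1 → {T8, T5, T12, T2}; frequency 2 → {T3, T14, T6, T1, T4, T13}; frequency 3 → {T7}. No two conflicting transmitters share a frequency.

3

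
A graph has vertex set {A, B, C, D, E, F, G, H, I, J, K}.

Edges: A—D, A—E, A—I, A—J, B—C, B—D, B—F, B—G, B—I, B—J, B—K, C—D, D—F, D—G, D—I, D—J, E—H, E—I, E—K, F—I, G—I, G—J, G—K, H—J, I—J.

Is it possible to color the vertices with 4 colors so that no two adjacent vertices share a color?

No

B, D, G, I, J are mutually adjacent (a clique of size 5), so at least 5 colors are needed.
So 4 colors are not enough.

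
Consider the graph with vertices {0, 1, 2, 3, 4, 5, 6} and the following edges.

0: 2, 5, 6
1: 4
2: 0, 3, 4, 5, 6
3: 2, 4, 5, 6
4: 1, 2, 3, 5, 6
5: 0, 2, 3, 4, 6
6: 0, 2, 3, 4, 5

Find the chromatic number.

2, 3, 4, 5, 6 are mutually adjacent (a clique of size 5), so at least 5 colors are needed.
5 colors suffice: color a → {1, 6}; color b → {5}; color c → {0, 4}; color d → {2}; color e → {3}. Each edge has distinct colors on its endpoints.

5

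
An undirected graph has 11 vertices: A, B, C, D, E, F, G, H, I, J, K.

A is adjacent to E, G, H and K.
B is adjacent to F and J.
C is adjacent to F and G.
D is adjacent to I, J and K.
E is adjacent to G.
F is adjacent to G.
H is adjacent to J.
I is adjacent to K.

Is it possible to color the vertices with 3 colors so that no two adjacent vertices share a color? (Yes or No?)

Yes

The chromatic number is 3. D, I, K are mutually adjacent, so at least 3 colors are needed.
3 colors suffice: color 1 → {G, J, K}; color 2 → {A, D, F}; color 3 → {B, C, E, H, I}.
That is already a proper 3-coloring.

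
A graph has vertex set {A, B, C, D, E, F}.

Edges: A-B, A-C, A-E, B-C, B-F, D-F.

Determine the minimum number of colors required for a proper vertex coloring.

A, B, C form a triangle, so at least 3 colors are needed.
3 colors suffice: color red → {A, F}; color blue → {B, D, E}; color green → {C}. Each edge has distinct colors on its endpoints.

3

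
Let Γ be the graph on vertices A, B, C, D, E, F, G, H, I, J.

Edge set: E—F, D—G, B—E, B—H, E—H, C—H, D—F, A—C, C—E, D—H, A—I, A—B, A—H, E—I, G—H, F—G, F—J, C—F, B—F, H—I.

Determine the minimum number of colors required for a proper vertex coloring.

A, B, H form a triangle, so at least 3 colors are needed.
One proper 3-coloring: A=2, B=3, C=3, D=2, E=2, F=1, G=3, H=1, I=3, J=2. Every edge joins two different colors.

3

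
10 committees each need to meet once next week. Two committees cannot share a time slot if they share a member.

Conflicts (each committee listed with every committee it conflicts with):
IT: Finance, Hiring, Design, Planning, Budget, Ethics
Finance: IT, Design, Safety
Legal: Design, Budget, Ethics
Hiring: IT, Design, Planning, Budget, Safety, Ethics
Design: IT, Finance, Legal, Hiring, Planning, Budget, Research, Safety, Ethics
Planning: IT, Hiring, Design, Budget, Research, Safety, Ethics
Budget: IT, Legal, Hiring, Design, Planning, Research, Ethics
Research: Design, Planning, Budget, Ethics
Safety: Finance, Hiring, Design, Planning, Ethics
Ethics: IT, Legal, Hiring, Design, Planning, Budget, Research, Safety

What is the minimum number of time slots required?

6

IT, Hiring, Design, Planning, Budget, Ethics pairwise conflict, so at least 6 time slots are needed.
6 time slots suffice: time slot 1 → {Design}; time slot 2 → {Finance, Ethics}; time slot 3 → {Budget, Safety}; time slot 4 → {Legal, Planning}; time slot 5 → {IT, Research}; time slot 6 → {Hiring}. Every pair that conflicts lands in different time slots.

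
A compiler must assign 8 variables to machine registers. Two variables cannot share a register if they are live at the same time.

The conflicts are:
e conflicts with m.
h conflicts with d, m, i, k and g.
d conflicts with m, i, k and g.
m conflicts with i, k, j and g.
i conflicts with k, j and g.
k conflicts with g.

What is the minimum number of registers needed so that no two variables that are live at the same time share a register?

6

h, d, m, i, k, g all conflict with each other, so at least 6 registers are needed.
Using 6 registers: e=2, h=5, d=3, m=1, i=2, k=4, j=3, g=6. No two conflicting variables share a register.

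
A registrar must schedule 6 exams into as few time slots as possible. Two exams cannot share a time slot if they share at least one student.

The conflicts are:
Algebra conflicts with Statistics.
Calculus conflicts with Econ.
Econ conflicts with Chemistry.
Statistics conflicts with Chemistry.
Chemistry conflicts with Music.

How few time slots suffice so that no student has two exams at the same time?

2

Algebra and Statistics conflict, so at least 2 time slots are needed.
2 time slots suffice: time slot 1 → {Algebra, Calculus, Chemistry}; time slot 2 → {Econ, Statistics, Music}. Each listed conflict is separated.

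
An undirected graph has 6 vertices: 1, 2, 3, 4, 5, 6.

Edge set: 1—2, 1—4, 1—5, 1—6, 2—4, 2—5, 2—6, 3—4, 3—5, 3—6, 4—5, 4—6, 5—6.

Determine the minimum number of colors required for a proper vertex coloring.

1, 2, 4, 5, 6 are mutually adjacent (a clique of size 5), so at least 5 colors are needed.
5 colors suffice: color red → {6}; color blue → {5}; color green → {4}; color yellow → {2, 3}; color purple → {1}. Every edge joins two different colors.

5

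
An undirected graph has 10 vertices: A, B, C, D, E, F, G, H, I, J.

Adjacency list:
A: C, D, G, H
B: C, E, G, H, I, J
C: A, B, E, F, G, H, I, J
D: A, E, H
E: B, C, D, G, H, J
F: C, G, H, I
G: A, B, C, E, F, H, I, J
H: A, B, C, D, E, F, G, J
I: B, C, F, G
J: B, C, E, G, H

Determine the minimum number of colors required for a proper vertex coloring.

B, C, E, G, H, J are pairwise adjacent (a clique of size 6), so at least 6 colors are needed.
6 colors suffice: color 1 → {D, G}; color 2 → {H, I}; color 3 → {C}; color 4 → {A, E, F}; color 5 → {B}; color 6 → {J}. Every edge joins two different colors.

6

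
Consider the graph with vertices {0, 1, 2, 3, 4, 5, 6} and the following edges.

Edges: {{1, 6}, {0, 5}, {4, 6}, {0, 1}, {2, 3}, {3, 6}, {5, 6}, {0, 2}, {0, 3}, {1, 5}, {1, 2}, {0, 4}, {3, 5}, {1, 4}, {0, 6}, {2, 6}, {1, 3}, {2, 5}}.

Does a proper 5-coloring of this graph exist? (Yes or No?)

No

0, 1, 2, 3, 5, 6 form a clique, so at least 6 colors are needed.
So 5 colors are not enough.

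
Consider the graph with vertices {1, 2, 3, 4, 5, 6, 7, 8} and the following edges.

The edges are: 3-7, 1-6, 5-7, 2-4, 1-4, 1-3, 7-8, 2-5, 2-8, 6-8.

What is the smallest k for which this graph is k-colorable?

3

The cycle 8-2-4-1-6-8 has odd length 5, so it cannot be 2-colored; at least 3 colors are needed.
3 colors suffice: 1=a, 2=b, 3=c, 4=c, 5=a, 6=b, 7=b, 8=a. No two adjacent vertices share a color.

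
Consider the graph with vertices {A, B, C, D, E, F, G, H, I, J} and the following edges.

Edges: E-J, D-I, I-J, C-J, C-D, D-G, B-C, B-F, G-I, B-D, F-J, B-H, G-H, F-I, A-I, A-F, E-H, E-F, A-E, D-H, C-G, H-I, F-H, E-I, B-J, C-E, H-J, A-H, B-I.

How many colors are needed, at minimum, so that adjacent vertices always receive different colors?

5

A, E, F, H, I are mutually adjacent (a clique of size 5), so at least 5 colors are needed.
5 colors suffice: color red → {C, H}; color blue → {I}; color green → {A, D, J}; color yellow → {B, E, G}; color purple → {F}. Each edge has distinct colors on its endpoints.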